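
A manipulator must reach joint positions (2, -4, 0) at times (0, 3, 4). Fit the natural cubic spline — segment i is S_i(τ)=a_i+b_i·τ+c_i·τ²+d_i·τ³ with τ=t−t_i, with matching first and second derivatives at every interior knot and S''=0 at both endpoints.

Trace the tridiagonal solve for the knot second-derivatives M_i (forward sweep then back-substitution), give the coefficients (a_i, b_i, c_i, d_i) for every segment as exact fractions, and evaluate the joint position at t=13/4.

Δ: Δ0=-2, Δ1=4
row 1: diag=8, rhs=36; c'=1/8, d'=9/2
back: M1=9/2
M: M0=0, M1=9/2, M2=0
seg 0: a=2, c=M0/2=0, d=(M1−M0)/(6·3)=1/4, b=Δ0−h0·(2M0+M1)/6=-17/4
seg 1: a=-4, c=M1/2=9/4, d=(M2−M1)/(6·1)=-3/4, b=Δ1−h1·(2M1+M2)/6=5/2
t_q=13/4 → seg 1, τ=1/4; S=-4+5/2·τ+9/4·τ²+-3/4·τ³=-831/256

  seg 0: a=2 b=-17/4 c=0 d=1/4
  seg 1: a=-4 b=5/2 c=9/4 d=-3/4
S(13/4) = -831/256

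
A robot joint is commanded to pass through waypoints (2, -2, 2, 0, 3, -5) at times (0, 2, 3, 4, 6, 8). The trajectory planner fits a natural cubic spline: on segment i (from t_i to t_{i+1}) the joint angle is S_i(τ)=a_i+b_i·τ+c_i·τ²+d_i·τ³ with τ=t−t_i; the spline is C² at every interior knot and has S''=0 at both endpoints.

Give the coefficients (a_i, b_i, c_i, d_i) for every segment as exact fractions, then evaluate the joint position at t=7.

  seg 0: a=2 b=-2275/482 c=0 d=1311/1928
  seg 1: a=-2 b=829/241 c=3933/964 d=-3393/964
  seg 2: a=2 b=1003/964 c=-3123/482 d=3315/964
  seg 3: a=0 b=-386/241 c=3699/964 d=-551/482
  seg 4: a=3 b=7/241 c=-2913/964 d=971/1928
S(7) = 985/1928

Δ: Δ0=-2, Δ1=4, Δ2=-2, Δ3=3/2, Δ4=-4
row 1: diag=6, rhs=36; c'=1/6, d'=6
row 2: denom=4−1·1/6=23/6; d'=(-36−1·6)/(23/6)=-252/23
row 3: denom=6−1·6/23=132/23; d'=(21−1·-252/23)/(132/23)=245/44
row 4: denom=8−2·23/66=241/33; d'=(-33−2·245/44)/(241/33)=-2913/482
back: M4=-2913/482
back: M3=245/44−23/66·-2913/482=3699/482
back: M2=-252/23−6/23·3699/482=-3123/241
back: M1=6−1/6·-3123/241=3933/482
M: M0=0, M1=3933/482, M2=-3123/241, M3=3699/482, M4=-2913/482, M5=0
seg 0: a=2, c=M0/2=0, d=(M1−M0)/(6·2)=1311/1928, b=Δ0−h0·(2M0+M1)/6=-2275/482
seg 1: a=-2, c=M1/2=3933/964, d=(M2−M1)/(6·1)=-3393/964, b=Δ1−h1·(2M1+M2)/6=829/241
seg 2: a=2, c=M2/2=-3123/482, d=(M3−M2)/(6·1)=3315/964, b=Δ2−h2·(2M2+M3)/6=1003/964
seg 3: a=0, c=M3/2=3699/964, d=(M4−M3)/(6·2)=-551/482, b=Δ3−h3·(2M3+M4)/6=-386/241
seg 4: a=3, c=M4/2=-2913/964, d=(M5−M4)/(6·2)=971/1928, b=Δ4−h4·(2M4+M5)/6=7/241
t_q=7 → seg 4, τ=1; S=3+7/241·τ+-2913/964·τ²+971/1928·τ³=985/1928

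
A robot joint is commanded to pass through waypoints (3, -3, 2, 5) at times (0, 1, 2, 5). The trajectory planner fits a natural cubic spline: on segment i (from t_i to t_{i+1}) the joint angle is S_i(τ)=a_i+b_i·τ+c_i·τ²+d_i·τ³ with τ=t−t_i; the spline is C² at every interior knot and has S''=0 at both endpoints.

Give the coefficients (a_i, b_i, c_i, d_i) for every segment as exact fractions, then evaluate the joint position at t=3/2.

  seg 0: a=3 b=-278/31 c=0 d=92/31
  seg 1: a=-3 b=-2/31 c=276/31 d=-119/31
  seg 2: a=2 b=193/31 c=-81/31 d=9/31
S(3/2) = -319/248

Δ: Δ0=-6, Δ1=5, Δ2=1
row 1: diag=4, rhs=66; c'=1/4, d'=33/2
row 2: denom=8−1·1/4=31/4; d'=(-24−1·33/2)/(31/4)=-162/31
back: M2=-162/31
back: M1=33/2−1/4·-162/31=552/31
M: M0=0, M1=552/31, M2=-162/31, M3=0
seg 0: a=3, c=M0/2=0, d=(M1−M0)/(6·1)=92/31, b=Δ0−h0·(2M0+M1)/6=-278/31
seg 1: a=-3, c=M1/2=276/31, d=(M2−M1)/(6·1)=-119/31, b=Δ1−h1·(2M1+M2)/6=-2/31
seg 2: a=2, c=M2/2=-81/31, d=(M3−M2)/(6·3)=9/31, b=Δ2−h2·(2M2+M3)/6=193/31
t_q=3/2 → seg 1, τ=1/2; S=-3+-2/31·τ+276/31·τ²+-119/31·τ³=-319/248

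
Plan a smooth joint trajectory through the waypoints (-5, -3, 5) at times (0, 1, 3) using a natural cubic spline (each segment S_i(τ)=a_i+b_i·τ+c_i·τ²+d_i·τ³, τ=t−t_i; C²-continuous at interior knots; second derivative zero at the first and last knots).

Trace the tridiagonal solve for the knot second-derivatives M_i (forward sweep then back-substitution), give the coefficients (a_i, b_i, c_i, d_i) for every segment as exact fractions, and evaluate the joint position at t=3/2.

  seg 0: a=-5 b=5/3 c=0 d=1/3
  seg 1: a=-3 b=8/3 c=1 d=-1/6
S(3/2) = -23/16

Δ: Δ0=2, Δ1=4
row 1: diag=6, rhs=12; c'=1/3, d'=2
back: M1=2
M: M0=0, M1=2, M2=0
seg 0: a=-5, c=M0/2=0, d=(M1−M0)/(6·1)=1/3, b=Δ0−h0·(2M0+M1)/6=5/3
seg 1: a=-3, c=M1/2=1, d=(M2−M1)/(6·2)=-1/6, b=Δ1−h1·(2M1+M2)/6=8/3
t_q=3/2 → seg 1, τ=1/2; S=-3+8/3·τ+1·τ²+-1/6·τ³=-23/16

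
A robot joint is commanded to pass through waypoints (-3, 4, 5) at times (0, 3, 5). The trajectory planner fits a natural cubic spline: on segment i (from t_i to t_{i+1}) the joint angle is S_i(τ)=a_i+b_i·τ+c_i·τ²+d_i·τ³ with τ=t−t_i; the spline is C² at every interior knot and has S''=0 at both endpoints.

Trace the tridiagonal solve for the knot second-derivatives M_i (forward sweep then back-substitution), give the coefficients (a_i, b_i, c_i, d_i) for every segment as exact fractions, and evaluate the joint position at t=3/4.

  seg 0: a=-3 b=173/60 c=0 d=-11/180
  seg 1: a=4 b=37/30 c=-11/20 d=11/120
S(3/4) = -221/256

Δ: Δ0=7/3, Δ1=1/2
row 1: diag=10, rhs=-11; c'=1/5, d'=-11/10
back: M1=-11/10
M: M0=0, M1=-11/10, M2=0
seg 0: a=-3, c=M0/2=0, d=(M1−M0)/(6·3)=-11/180, b=Δ0−h0·(2M0+M1)/6=173/60
seg 1: a=4, c=M1/2=-11/20, d=(M2−M1)/(6·2)=11/120, b=Δ1−h1·(2M1+M2)/6=37/30
t_q=3/4 → seg 0, τ=3/4; S=-3+173/60·τ+0·τ²+-11/180·τ³=-221/256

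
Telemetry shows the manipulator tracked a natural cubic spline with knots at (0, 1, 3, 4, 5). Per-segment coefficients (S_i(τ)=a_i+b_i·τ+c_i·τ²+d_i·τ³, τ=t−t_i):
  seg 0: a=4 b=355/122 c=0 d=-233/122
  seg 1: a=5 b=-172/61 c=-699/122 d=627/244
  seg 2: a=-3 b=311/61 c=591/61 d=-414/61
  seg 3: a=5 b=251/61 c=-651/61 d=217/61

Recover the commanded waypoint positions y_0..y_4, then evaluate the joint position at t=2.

y_0 = S_0(0) = a_0 = 4
y_1 = S_1(0) = a_1 = 5
y_2 = S_2(0) = a_2 = -3
y_3 = S_3(0) = a_3 = 5
y_4 = S_3(1) = 2
t_q=2 is in segment 1 (τ=1); S_1(τ)=-239/244

y_0=4 y_1=5 y_2=-3 y_3=5 y_4=2
S(2) = -239/244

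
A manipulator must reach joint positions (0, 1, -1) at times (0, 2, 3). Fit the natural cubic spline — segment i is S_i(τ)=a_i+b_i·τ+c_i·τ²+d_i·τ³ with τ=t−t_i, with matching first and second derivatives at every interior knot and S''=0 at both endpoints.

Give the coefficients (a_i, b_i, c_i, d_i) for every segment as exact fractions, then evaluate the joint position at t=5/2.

  seg 0: a=0 b=4/3 c=0 d=-5/24
  seg 1: a=1 b=-7/6 c=-5/4 d=5/12
S(5/2) = 5/32

Δ: Δ0=1/2, Δ1=-2
row 1: diag=6, rhs=-15; c'=1/6, d'=-5/2
back: M1=-5/2
M: M0=0, M1=-5/2, M2=0
seg 0: a=0, c=M0/2=0, d=(M1−M0)/(6·2)=-5/24, b=Δ0−h0·(2M0+M1)/6=4/3
seg 1: a=1, c=M1/2=-5/4, d=(M2−M1)/(6·1)=5/12, b=Δ1−h1·(2M1+M2)/6=-7/6
t_q=5/2 → seg 1, τ=1/2; S=1+-7/6·τ+-5/4·τ²+5/12·τ³=5/32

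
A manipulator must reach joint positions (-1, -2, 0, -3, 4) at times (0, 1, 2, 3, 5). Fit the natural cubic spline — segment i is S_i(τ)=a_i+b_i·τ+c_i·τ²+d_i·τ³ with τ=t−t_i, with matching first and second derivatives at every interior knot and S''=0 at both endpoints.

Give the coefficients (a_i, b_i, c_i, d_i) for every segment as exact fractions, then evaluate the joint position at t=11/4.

Δ: Δ0=-1, Δ1=2, Δ2=-3, Δ3=7/2
row 1: diag=4, rhs=18; c'=1/4, d'=9/2
row 2: denom=4−1·1/4=15/4; d'=(-30−1·9/2)/(15/4)=-46/5
row 3: denom=6−1·4/15=86/15; d'=(39−1·-46/5)/(86/15)=723/86
back: M3=723/86
back: M2=-46/5−4/15·723/86=-492/43
back: M1=9/2−1/4·-492/43=633/86
M: M0=0, M1=633/86, M2=-492/43, M3=723/86, M4=0
seg 0: a=-1, c=M0/2=0, d=(M1−M0)/(6·1)=211/172, b=Δ0−h0·(2M0+M1)/6=-383/172
seg 1: a=-2, c=M1/2=633/172, d=(M2−M1)/(6·1)=-539/172, b=Δ1−h1·(2M1+M2)/6=125/86
seg 2: a=0, c=M2/2=-246/43, d=(M3−M2)/(6·1)=569/172, b=Δ2−h2·(2M2+M3)/6=-101/172
seg 3: a=-3, c=M3/2=723/172, d=(M4−M3)/(6·2)=-241/344, b=Δ3−h3·(2M3+M4)/6=-181/86
t_q=11/4 → seg 2, τ=3/4; S=0+-101/172·τ+-246/43·τ²+569/172·τ³=-24909/11008

  seg 0: a=-1 b=-383/172 c=0 d=211/172
  seg 1: a=-2 b=125/86 c=633/172 d=-539/172
  seg 2: a=0 b=-101/172 c=-246/43 d=569/172
  seg 3: a=-3 b=-181/86 c=723/172 d=-241/344
S(11/4) = -24909/11008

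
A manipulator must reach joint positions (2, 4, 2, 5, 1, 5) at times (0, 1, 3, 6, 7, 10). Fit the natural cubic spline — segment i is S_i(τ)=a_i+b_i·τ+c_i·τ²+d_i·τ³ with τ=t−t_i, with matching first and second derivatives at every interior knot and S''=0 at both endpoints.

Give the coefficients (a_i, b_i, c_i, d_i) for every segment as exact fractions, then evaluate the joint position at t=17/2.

Δ: Δ0=2, Δ1=-1, Δ2=1, Δ3=-4, Δ4=4/3
row 1: diag=6, rhs=-18; c'=1/3, d'=-3
row 2: denom=10−2·1/3=28/3; d'=(12−2·-3)/(28/3)=27/14
row 3: denom=8−3·9/28=197/28; d'=(-30−3·27/14)/(197/28)=-1002/197
row 4: denom=8−1·28/197=1548/197; d'=(32−1·-1002/197)/(1548/197)=3653/774
back: M4=3653/774
back: M3=-1002/197−28/197·3653/774=-2228/387
back: M2=27/14−9/28·-2228/387=325/86
back: M1=-3−1/3·325/86=-1099/258
M: M0=0, M1=-1099/258, M2=325/86, M3=-2228/387, M4=3653/774, M5=0
seg 0: a=2, c=M0/2=0, d=(M1−M0)/(6·1)=-1099/1548, b=Δ0−h0·(2M0+M1)/6=4195/1548
seg 1: a=4, c=M1/2=-1099/516, d=(M2−M1)/(6·2)=1037/1548, b=Δ1−h1·(2M1+M2)/6=449/774
seg 2: a=2, c=M2/2=325/172, d=(M3−M2)/(6·3)=-7381/13932, b=Δ2−h2·(2M2+M3)/6=77/774
seg 3: a=5, c=M3/2=-1114/387, d=(M4−M3)/(6·1)=901/516, b=Δ3−h3·(2M3+M4)/6=-4439/1548
seg 4: a=1, c=M4/2=3653/1548, d=(M5−M4)/(6·3)=-3653/13932, b=Δ4−h4·(2M4+M5)/6=-2621/774
t_q=17/2 → seg 4, τ=3/2; S=1+-2621/774·τ+3653/1548·τ²+-3653/13932·τ³=475/1376

  seg 0: a=2 b=4195/1548 c=0 d=-1099/1548
  seg 1: a=4 b=449/774 c=-1099/516 d=1037/1548
  seg 2: a=2 b=77/774 c=325/172 d=-7381/13932
  seg 3: a=5 b=-4439/1548 c=-1114/387 d=901/516
  seg 4: a=1 b=-2621/774 c=3653/1548 d=-3653/13932
S(17/2) = 475/1376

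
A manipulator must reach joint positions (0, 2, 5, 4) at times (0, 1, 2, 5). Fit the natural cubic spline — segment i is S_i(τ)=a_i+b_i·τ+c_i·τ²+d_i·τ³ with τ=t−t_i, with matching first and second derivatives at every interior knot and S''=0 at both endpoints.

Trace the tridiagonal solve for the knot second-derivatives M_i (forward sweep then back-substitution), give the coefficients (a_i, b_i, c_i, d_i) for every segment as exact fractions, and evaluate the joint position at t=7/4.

  seg 0: a=0 b=152/93 c=0 d=34/93
  seg 1: a=2 b=254/93 c=34/31 d=-77/93
  seg 2: a=5 b=227/93 c=-43/31 d=43/279
S(7/4) = 8563/1984

Δ: Δ0=2, Δ1=3, Δ2=-1/3
row 1: diag=4, rhs=6; c'=1/4, d'=3/2
row 2: denom=8−1·1/4=31/4; d'=(-20−1·3/2)/(31/4)=-86/31
back: M2=-86/31
back: M1=3/2−1/4·-86/31=68/31
M: M0=0, M1=68/31, M2=-86/31, M3=0
seg 0: a=0, c=M0/2=0, d=(M1−M0)/(6·1)=34/93, b=Δ0−h0·(2M0+M1)/6=152/93
seg 1: a=2, c=M1/2=34/31, d=(M2−M1)/(6·1)=-77/93, b=Δ1−h1·(2M1+M2)/6=254/93
seg 2: a=5, c=M2/2=-43/31, d=(M3−M2)/(6·3)=43/279, b=Δ2−h2·(2M2+M3)/6=227/93
t_q=7/4 → seg 1, τ=3/4; S=2+254/93·τ+34/31·τ²+-77/93·τ³=8563/1984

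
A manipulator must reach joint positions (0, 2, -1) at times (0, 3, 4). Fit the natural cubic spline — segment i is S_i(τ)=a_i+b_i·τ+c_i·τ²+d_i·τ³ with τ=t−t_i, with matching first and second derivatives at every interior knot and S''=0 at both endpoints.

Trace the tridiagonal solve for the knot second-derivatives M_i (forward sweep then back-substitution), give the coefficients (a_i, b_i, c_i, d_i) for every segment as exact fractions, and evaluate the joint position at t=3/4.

Δ: Δ0=2/3, Δ1=-3
row 1: diag=8, rhs=-22; c'=1/8, d'=-11/4
back: M1=-11/4
M: M0=0, M1=-11/4, M2=0
seg 0: a=0, c=M0/2=0, d=(M1−M0)/(6·3)=-11/72, b=Δ0−h0·(2M0+M1)/6=49/24
seg 1: a=2, c=M1/2=-11/8, d=(M2−M1)/(6·1)=11/24, b=Δ1−h1·(2M1+M2)/6=-25/12
t_q=3/4 → seg 0, τ=3/4; S=0+49/24·τ+0·τ²+-11/72·τ³=751/512

  seg 0: a=0 b=49/24 c=0 d=-11/72
  seg 1: a=2 b=-25/12 c=-11/8 d=11/24
S(3/4) = 751/512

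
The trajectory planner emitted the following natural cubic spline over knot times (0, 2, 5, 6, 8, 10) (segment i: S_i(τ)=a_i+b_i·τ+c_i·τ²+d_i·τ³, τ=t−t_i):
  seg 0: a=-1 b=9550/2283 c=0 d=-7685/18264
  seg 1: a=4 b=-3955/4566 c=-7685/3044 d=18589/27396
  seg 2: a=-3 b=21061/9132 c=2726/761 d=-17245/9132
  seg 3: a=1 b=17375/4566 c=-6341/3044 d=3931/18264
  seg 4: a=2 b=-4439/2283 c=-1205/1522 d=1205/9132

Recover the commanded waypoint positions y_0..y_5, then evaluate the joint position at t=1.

y_0 = S_0(0) = a_0 = -1
y_1 = S_1(0) = a_1 = 4
y_2 = S_2(0) = a_2 = -3
y_3 = S_3(0) = a_3 = 1
y_4 = S_4(0) = a_4 = 2
y_5 = S_4(2) = -4
t_q=1 is in segment 0 (τ=1); S_0(τ)=16817/6088

y_0=-1 y_1=4 y_2=-3 y_3=1 y_4=2 y_5=-4
S(1) = 16817/6088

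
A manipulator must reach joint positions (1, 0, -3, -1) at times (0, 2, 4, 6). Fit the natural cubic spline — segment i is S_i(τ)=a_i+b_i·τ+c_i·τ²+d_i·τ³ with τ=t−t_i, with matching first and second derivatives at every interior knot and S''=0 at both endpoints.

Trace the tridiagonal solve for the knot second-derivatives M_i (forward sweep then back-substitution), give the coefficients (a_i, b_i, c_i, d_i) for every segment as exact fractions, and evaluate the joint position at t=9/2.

Δ: Δ0=-1/2, Δ1=-3/2, Δ2=1
row 1: diag=8, rhs=-6; c'=1/4, d'=-3/4
row 2: denom=8−2·1/4=15/2; d'=(15−2·-3/4)/(15/2)=11/5
back: M2=11/5
back: M1=-3/4−1/4·11/5=-13/10
M: M0=0, M1=-13/10, M2=11/5, M3=0
seg 0: a=1, c=M0/2=0, d=(M1−M0)/(6·2)=-13/120, b=Δ0−h0·(2M0+M1)/6=-1/15
seg 1: a=0, c=M1/2=-13/20, d=(M2−M1)/(6·2)=7/24, b=Δ1−h1·(2M1+M2)/6=-41/30
seg 2: a=-3, c=M2/2=11/10, d=(M3−M2)/(6·2)=-11/60, b=Δ2−h2·(2M2+M3)/6=-7/15
t_q=9/2 → seg 2, τ=1/2; S=-3+-7/15·τ+11/10·τ²+-11/60·τ³=-477/160

  seg 0: a=1 b=-1/15 c=0 d=-13/120
  seg 1: a=0 b=-41/30 c=-13/20 d=7/24
  seg 2: a=-3 b=-7/15 c=11/10 d=-11/60
S(9/2) = -477/160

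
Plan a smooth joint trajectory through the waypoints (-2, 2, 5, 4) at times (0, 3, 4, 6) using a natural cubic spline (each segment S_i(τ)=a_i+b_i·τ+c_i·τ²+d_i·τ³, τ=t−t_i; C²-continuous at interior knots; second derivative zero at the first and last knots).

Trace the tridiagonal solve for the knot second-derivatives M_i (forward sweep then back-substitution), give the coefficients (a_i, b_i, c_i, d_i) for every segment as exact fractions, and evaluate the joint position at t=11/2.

Δ: Δ0=4/3, Δ1=3, Δ2=-1/2
row 1: diag=8, rhs=10; c'=1/8, d'=5/4
row 2: denom=6−1·1/8=47/8; d'=(-21−1·5/4)/(47/8)=-178/47
back: M2=-178/47
back: M1=5/4−1/8·-178/47=81/47
M: M0=0, M1=81/47, M2=-178/47, M3=0
seg 0: a=-2, c=M0/2=0, d=(M1−M0)/(6·3)=9/94, b=Δ0−h0·(2M0+M1)/6=133/282
seg 1: a=2, c=M1/2=81/94, d=(M2−M1)/(6·1)=-259/282, b=Δ1−h1·(2M1+M2)/6=431/141
seg 2: a=5, c=M2/2=-89/47, d=(M3−M2)/(6·2)=89/282, b=Δ2−h2·(2M2+M3)/6=571/282
t_q=11/2 → seg 2, τ=3/2; S=5+571/282·τ+-89/47·τ²+89/282·τ³=3641/752

  seg 0: a=-2 b=133/282 c=0 d=9/94
  seg 1: a=2 b=431/141 c=81/94 d=-259/282
  seg 2: a=5 b=571/282 c=-89/47 d=89/282
S(11/2) = 3641/752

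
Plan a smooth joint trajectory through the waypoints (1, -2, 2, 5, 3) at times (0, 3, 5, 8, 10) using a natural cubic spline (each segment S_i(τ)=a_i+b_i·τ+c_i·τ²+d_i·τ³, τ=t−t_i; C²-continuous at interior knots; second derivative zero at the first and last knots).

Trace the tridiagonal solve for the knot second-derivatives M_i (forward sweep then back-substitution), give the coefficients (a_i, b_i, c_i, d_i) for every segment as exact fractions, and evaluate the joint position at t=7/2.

Δ: Δ0=-1, Δ1=2, Δ2=1, Δ3=-1
row 1: diag=10, rhs=18; c'=1/5, d'=9/5
row 2: denom=10−2·1/5=48/5; d'=(-6−2·9/5)/(48/5)=-1
row 3: denom=10−3·5/16=145/16; d'=(-12−3·-1)/(145/16)=-144/145
back: M3=-144/145
back: M2=-1−5/16·-144/145=-20/29
back: M1=9/5−1/5·-20/29=281/145
M: M0=0, M1=281/145, M2=-20/29, M3=-144/145, M4=0
seg 0: a=1, c=M0/2=0, d=(M1−M0)/(6·3)=281/2610, b=Δ0−h0·(2M0+M1)/6=-571/290
seg 1: a=-2, c=M1/2=281/290, d=(M2−M1)/(6·2)=-127/580, b=Δ1−h1·(2M1+M2)/6=136/145
seg 2: a=2, c=M2/2=-10/29, d=(M3−M2)/(6·3)=-22/1305, b=Δ2−h2·(2M2+M3)/6=317/145
seg 3: a=5, c=M3/2=-72/145, d=(M4−M3)/(6·2)=12/145, b=Δ3−h3·(2M3+M4)/6=-49/145
t_q=7/2 → seg 1, τ=1/2; S=-2+136/145·τ+281/290·τ²+-127/580·τ³=-6107/4640

  seg 0: a=1 b=-571/290 c=0 d=281/2610
  seg 1: a=-2 b=136/145 c=281/290 d=-127/580
  seg 2: a=2 b=317/145 c=-10/29 d=-22/1305
  seg 3: a=5 b=-49/145 c=-72/145 d=12/145
S(7/2) = -6107/4640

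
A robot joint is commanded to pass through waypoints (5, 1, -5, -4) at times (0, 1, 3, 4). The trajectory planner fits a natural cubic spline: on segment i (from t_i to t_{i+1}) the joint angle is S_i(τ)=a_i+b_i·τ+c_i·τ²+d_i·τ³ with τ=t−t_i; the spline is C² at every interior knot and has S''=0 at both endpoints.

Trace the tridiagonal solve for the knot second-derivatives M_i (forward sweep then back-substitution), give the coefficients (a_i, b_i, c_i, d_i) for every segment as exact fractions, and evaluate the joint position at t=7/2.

Δ: Δ0=-4, Δ1=-3, Δ2=1
row 1: diag=6, rhs=6; c'=1/3, d'=1
row 2: denom=6−2·1/3=16/3; d'=(24−2·1)/(16/3)=33/8
back: M2=33/8
back: M1=1−1/3·33/8=-3/8
M: M0=0, M1=-3/8, M2=33/8, M3=0
seg 0: a=5, c=M0/2=0, d=(M1−M0)/(6·1)=-1/16, b=Δ0−h0·(2M0+M1)/6=-63/16
seg 1: a=1, c=M1/2=-3/16, d=(M2−M1)/(6·2)=3/8, b=Δ1−h1·(2M1+M2)/6=-33/8
seg 2: a=-5, c=M2/2=33/16, d=(M3−M2)/(6·1)=-11/16, b=Δ2−h2·(2M2+M3)/6=-3/8
t_q=7/2 → seg 2, τ=1/2; S=-5+-3/8·τ+33/16·τ²+-11/16·τ³=-609/128

  seg 0: a=5 b=-63/16 c=0 d=-1/16
  seg 1: a=1 b=-33/8 c=-3/16 d=3/8
  seg 2: a=-5 b=-3/8 c=33/16 d=-11/16
S(7/2) = -609/128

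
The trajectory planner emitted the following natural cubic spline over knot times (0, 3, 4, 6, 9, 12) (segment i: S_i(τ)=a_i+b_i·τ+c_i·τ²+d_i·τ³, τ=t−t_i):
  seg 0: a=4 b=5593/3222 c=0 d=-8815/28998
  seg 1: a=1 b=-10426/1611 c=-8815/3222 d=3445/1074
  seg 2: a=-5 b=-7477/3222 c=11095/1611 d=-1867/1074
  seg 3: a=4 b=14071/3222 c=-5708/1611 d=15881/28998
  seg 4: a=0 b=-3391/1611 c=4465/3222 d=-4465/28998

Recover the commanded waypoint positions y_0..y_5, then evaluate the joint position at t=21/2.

y_0 = S_0(0) = a_0 = 4
y_1 = S_1(0) = a_1 = 1
y_2 = S_2(0) = a_2 = -5
y_3 = S_3(0) = a_3 = 4
y_4 = S_4(0) = a_4 = 0
y_5 = S_4(3) = 2
t_q=21/2 is in segment 4 (τ=3/2); S_4(τ)=-1601/2864

y_0=4 y_1=1 y_2=-5 y_3=4 y_4=0 y_5=2
S(21/2) = -1601/2864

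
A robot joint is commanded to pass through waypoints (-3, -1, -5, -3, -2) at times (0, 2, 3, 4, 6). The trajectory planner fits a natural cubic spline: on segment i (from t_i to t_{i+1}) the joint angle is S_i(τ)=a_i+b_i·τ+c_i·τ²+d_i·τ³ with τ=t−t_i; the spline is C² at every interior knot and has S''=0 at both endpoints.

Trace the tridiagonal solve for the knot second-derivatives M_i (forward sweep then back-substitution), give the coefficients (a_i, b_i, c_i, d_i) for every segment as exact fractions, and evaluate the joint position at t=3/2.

Δ: Δ0=1, Δ1=-4, Δ2=2, Δ3=1/2
row 1: diag=6, rhs=-30; c'=1/6, d'=-5
row 2: denom=4−1·1/6=23/6; d'=(36−1·-5)/(23/6)=246/23
row 3: denom=6−1·6/23=132/23; d'=(-9−1·246/23)/(132/23)=-151/44
back: M3=-151/44
back: M2=246/23−6/23·-151/44=255/22
back: M1=-5−1/6·255/22=-305/44
M: M0=0, M1=-305/44, M2=255/22, M3=-151/44, M4=0
seg 0: a=-3, c=M0/2=0, d=(M1−M0)/(6·2)=-305/528, b=Δ0−h0·(2M0+M1)/6=437/132
seg 1: a=-1, c=M1/2=-305/88, d=(M2−M1)/(6·1)=815/264, b=Δ1−h1·(2M1+M2)/6=-239/66
seg 2: a=-5, c=M2/2=255/44, d=(M3−M2)/(6·1)=-661/264, b=Δ2−h2·(2M2+M3)/6=-31/24
seg 3: a=-3, c=M3/2=-151/88, d=(M4−M3)/(6·2)=151/528, b=Δ3−h3·(2M3+M4)/6=92/33
t_q=3/2 → seg 0, τ=3/2; S=-3+437/132·τ+0·τ²+-305/528·τ³=23/1408

  seg 0: a=-3 b=437/132 c=0 d=-305/528
  seg 1: a=-1 b=-239/66 c=-305/88 d=815/264
  seg 2: a=-5 b=-31/24 c=255/44 d=-661/264
  seg 3: a=-3 b=92/33 c=-151/88 d=151/528
S(3/2) = 23/1408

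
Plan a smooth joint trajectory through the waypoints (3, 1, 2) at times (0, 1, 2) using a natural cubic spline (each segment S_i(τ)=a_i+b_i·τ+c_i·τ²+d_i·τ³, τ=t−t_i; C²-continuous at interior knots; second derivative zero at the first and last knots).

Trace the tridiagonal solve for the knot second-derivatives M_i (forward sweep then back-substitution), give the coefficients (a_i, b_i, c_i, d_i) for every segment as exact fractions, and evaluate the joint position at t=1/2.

Δ: Δ0=-2, Δ1=1
row 1: diag=4, rhs=18; c'=1/4, d'=9/2
back: M1=9/2
M: M0=0, M1=9/2, M2=0
seg 0: a=3, c=M0/2=0, d=(M1−M0)/(6·1)=3/4, b=Δ0−h0·(2M0+M1)/6=-11/4
seg 1: a=1, c=M1/2=9/4, d=(M2−M1)/(6·1)=-3/4, b=Δ1−h1·(2M1+M2)/6=-1/2
t_q=1/2 → seg 0, τ=1/2; S=3+-11/4·τ+0·τ²+3/4·τ³=55/32

  seg 0: a=3 b=-11/4 c=0 d=3/4
  seg 1: a=1 b=-1/2 c=9/4 d=-3/4
S(1/2) = 55/32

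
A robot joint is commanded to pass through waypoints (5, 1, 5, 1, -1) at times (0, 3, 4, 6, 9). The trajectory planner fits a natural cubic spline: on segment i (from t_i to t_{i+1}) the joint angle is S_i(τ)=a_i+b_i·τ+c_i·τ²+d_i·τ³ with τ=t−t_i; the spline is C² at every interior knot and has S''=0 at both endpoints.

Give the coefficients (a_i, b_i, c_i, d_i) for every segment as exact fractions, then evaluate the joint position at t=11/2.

Δ: Δ0=-4/3, Δ1=4, Δ2=-2, Δ3=-2/3
row 1: diag=8, rhs=32; c'=1/8, d'=4
row 2: denom=6−1·1/8=47/8; d'=(-36−1·4)/(47/8)=-320/47
row 3: denom=10−2·16/47=438/47; d'=(8−2·-320/47)/(438/47)=508/219
back: M3=508/219
back: M2=-320/47−16/47·508/219=-1664/219
back: M1=4−1/8·-1664/219=1084/219
M: M0=0, M1=1084/219, M2=-1664/219, M3=508/219, M4=0
seg 0: a=5, c=M0/2=0, d=(M1−M0)/(6·3)=542/1971, b=Δ0−h0·(2M0+M1)/6=-278/73
seg 1: a=1, c=M1/2=542/219, d=(M2−M1)/(6·1)=-458/219, b=Δ1−h1·(2M1+M2)/6=264/73
seg 2: a=5, c=M2/2=-832/219, d=(M3−M2)/(6·2)=181/219, b=Δ2−h2·(2M2+M3)/6=502/219
seg 3: a=1, c=M3/2=254/219, d=(M4−M3)/(6·3)=-254/1971, b=Δ3−h3·(2M3+M4)/6=-218/73
t_q=11/2 → seg 2, τ=3/2; S=5+502/219·τ+-832/219·τ²+181/219·τ³=1565/584

  seg 0: a=5 b=-278/73 c=0 d=542/1971
  seg 1: a=1 b=264/73 c=542/219 d=-458/219
  seg 2: a=5 b=502/219 c=-832/219 d=181/219
  seg 3: a=1 b=-218/73 c=254/219 d=-254/1971
S(11/2) = 1565/584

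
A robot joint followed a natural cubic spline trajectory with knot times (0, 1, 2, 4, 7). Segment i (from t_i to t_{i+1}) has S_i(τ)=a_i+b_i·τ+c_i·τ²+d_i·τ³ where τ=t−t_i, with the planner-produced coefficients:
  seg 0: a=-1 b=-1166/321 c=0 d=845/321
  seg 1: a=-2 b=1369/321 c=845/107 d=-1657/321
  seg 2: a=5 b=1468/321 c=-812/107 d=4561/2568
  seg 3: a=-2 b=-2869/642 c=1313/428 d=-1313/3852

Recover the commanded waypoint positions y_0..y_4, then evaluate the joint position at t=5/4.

y_0=-1 y_1=-2 y_2=5 y_3=-2 y_4=3
S(5/4) = -3567/6848

y_0 = S_0(0) = a_0 = -1
y_1 = S_1(0) = a_1 = -2
y_2 = S_2(0) = a_2 = 5
y_3 = S_3(0) = a_3 = -2
y_4 = S_3(3) = 3
t_q=5/4 is in segment 1 (τ=1/4); S_1(τ)=-3567/6848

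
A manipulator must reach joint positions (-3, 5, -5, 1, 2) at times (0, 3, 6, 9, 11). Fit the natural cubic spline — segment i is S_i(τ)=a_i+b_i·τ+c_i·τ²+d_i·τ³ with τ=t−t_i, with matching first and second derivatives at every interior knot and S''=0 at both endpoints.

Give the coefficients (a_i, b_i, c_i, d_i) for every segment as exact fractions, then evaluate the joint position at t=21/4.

  seg 0: a=-3 b=169/36 c=0 d=-73/324
  seg 1: a=5 b=-25/18 c=-73/36 d=149/324
  seg 2: a=-5 b=-41/36 c=19/9 d=-115/324
  seg 3: a=1 b=35/18 c=-13/12 d=13/72
S(21/4) = -807/256

Δ: Δ0=8/3, Δ1=-10/3, Δ2=2, Δ3=1/2
row 1: diag=12, rhs=-36; c'=1/4, d'=-3
row 2: denom=12−3·1/4=45/4; d'=(32−3·-3)/(45/4)=164/45
row 3: denom=10−3·4/15=46/5; d'=(-9−3·164/45)/(46/5)=-13/6
back: M3=-13/6
back: M2=164/45−4/15·-13/6=38/9
back: M1=-3−1/4·38/9=-73/18
M: M0=0, M1=-73/18, M2=38/9, M3=-13/6, M4=0
seg 0: a=-3, c=M0/2=0, d=(M1−M0)/(6·3)=-73/324, b=Δ0−h0·(2M0+M1)/6=169/36
seg 1: a=5, c=M1/2=-73/36, d=(M2−M1)/(6·3)=149/324, b=Δ1−h1·(2M1+M2)/6=-25/18
seg 2: a=-5, c=M2/2=19/9, d=(M3−M2)/(6·3)=-115/324, b=Δ2−h2·(2M2+M3)/6=-41/36
seg 3: a=1, c=M3/2=-13/12, d=(M4−M3)/(6·2)=13/72, b=Δ3−h3·(2M3+M4)/6=35/18
t_q=21/4 → seg 1, τ=9/4; S=5+-25/18·τ+-73/36·τ²+149/324·τ³=-807/256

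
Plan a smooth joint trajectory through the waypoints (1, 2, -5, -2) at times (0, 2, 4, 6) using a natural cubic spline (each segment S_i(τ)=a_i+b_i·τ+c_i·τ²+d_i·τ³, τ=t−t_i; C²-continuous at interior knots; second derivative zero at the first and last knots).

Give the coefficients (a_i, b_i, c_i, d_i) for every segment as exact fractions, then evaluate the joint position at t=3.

Δ: Δ0=1/2, Δ1=-7/2, Δ2=3/2
row 1: diag=8, rhs=-24; c'=1/4, d'=-3
row 2: denom=8−2·1/4=15/2; d'=(30−2·-3)/(15/2)=24/5
back: M2=24/5
back: M1=-3−1/4·24/5=-21/5
M: M0=0, M1=-21/5, M2=24/5, M3=0
seg 0: a=1, c=M0/2=0, d=(M1−M0)/(6·2)=-7/20, b=Δ0−h0·(2M0+M1)/6=19/10
seg 1: a=2, c=M1/2=-21/10, d=(M2−M1)/(6·2)=3/4, b=Δ1−h1·(2M1+M2)/6=-23/10
seg 2: a=-5, c=M2/2=12/5, d=(M3−M2)/(6·2)=-2/5, b=Δ2−h2·(2M2+M3)/6=-17/10
t_q=3 → seg 1, τ=1; S=2+-23/10·τ+-21/10·τ²+3/4·τ³=-33/20

  seg 0: a=1 b=19/10 c=0 d=-7/20
  seg 1: a=2 b=-23/10 c=-21/10 d=3/4
  seg 2: a=-5 b=-17/10 c=12/5 d=-2/5
S(3) = -33/20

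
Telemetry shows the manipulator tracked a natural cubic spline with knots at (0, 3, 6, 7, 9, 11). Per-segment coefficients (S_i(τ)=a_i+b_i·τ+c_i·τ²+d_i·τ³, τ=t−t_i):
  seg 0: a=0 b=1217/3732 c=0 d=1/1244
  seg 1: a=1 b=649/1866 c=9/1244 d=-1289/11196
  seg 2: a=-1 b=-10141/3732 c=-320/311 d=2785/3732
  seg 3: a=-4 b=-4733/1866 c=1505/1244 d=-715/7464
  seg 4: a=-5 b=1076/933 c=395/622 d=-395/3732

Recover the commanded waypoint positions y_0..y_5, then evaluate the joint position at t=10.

y_0 = S_0(0) = a_0 = 0
y_1 = S_1(0) = a_1 = 1
y_2 = S_2(0) = a_2 = -1
y_3 = S_3(0) = a_3 = -4
y_4 = S_4(0) = a_4 = -5
y_5 = S_4(2) = -1
t_q=10 is in segment 4 (τ=1); S_4(τ)=-4127/1244

y_0=0 y_1=1 y_2=-1 y_3=-4 y_4=-5 y_5=-1
S(10) = -4127/1244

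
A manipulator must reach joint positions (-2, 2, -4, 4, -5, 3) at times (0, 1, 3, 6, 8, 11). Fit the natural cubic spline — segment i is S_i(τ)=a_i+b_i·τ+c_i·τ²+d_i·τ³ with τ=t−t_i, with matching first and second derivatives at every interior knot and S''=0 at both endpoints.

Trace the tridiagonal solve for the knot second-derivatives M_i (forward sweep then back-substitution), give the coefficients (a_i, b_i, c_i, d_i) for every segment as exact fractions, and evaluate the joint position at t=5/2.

  seg 0: a=-2 b=13519/2418 c=0 d=-3847/2418
  seg 1: a=2 b=989/1209 c=-3847/806 d=6925/4836
  seg 2: a=-4 b=-1318/1209 c=1539/403 d=-3103/3627
  seg 3: a=4 b=-1543/1209 c=-1564/403 d=10973/9672
  seg 4: a=-5 b=-7703/2418 c=4717/1612 d=-4717/14508
S(5/2) = -34551/12896

Δ: Δ0=4, Δ1=-3, Δ2=8/3, Δ3=-9/2, Δ4=8/3
row 1: diag=6, rhs=-42; c'=1/3, d'=-7
row 2: denom=10−2·1/3=28/3; d'=(34−2·-7)/(28/3)=36/7
row 3: denom=10−3·9/28=253/28; d'=(-43−3·36/7)/(253/28)=-1636/253
row 4: denom=10−2·56/253=2418/253; d'=(43−2·-1636/253)/(2418/253)=4717/806
back: M4=4717/806
back: M3=-1636/253−56/253·4717/806=-3128/403
back: M2=36/7−9/28·-3128/403=3078/403
back: M1=-7−1/3·3078/403=-3847/403
M: M0=0, M1=-3847/403, M2=3078/403, M3=-3128/403, M4=4717/806, M5=0
seg 0: a=-2, c=M0/2=0, d=(M1−M0)/(6·1)=-3847/2418, b=Δ0−h0·(2M0+M1)/6=13519/2418
seg 1: a=2, c=M1/2=-3847/806, d=(M2−M1)/(6·2)=6925/4836, b=Δ1−h1·(2M1+M2)/6=989/1209
seg 2: a=-4, c=M2/2=1539/403, d=(M3−M2)/(6·3)=-3103/3627, b=Δ2−h2·(2M2+M3)/6=-1318/1209
seg 3: a=4, c=M3/2=-1564/403, d=(M4−M3)/(6·2)=10973/9672, b=Δ3−h3·(2M3+M4)/6=-1543/1209
seg 4: a=-5, c=M4/2=4717/1612, d=(M5−M4)/(6·3)=-4717/14508, b=Δ4−h4·(2M4+M5)/6=-7703/2418
t_q=5/2 → seg 1, τ=3/2; S=2+989/1209·τ+-3847/806·τ²+6925/4836·τ³=-34551/12896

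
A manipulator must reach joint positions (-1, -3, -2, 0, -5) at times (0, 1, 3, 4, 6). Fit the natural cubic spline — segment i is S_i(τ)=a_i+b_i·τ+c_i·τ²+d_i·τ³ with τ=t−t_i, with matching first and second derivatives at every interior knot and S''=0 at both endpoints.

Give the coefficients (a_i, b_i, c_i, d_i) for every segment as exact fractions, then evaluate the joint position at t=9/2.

Δ: Δ0=-2, Δ1=1/2, Δ2=2, Δ3=-5/2
row 1: diag=6, rhs=15; c'=1/3, d'=5/2
row 2: denom=6−2·1/3=16/3; d'=(9−2·5/2)/(16/3)=3/4
row 3: denom=6−1·3/16=93/16; d'=(-27−1·3/4)/(93/16)=-148/31
back: M3=-148/31
back: M2=3/4−3/16·-148/31=51/31
back: M1=5/2−1/3·51/31=121/62
M: M0=0, M1=121/62, M2=51/31, M3=-148/31, M4=0
seg 0: a=-1, c=M0/2=0, d=(M1−M0)/(6·1)=121/372, b=Δ0−h0·(2M0+M1)/6=-865/372
seg 1: a=-3, c=M1/2=121/124, d=(M2−M1)/(6·2)=-19/744, b=Δ1−h1·(2M1+M2)/6=-251/186
seg 2: a=-2, c=M2/2=51/62, d=(M3−M2)/(6·1)=-199/186, b=Δ2−h2·(2M2+M3)/6=209/93
seg 3: a=0, c=M3/2=-74/31, d=(M4−M3)/(6·2)=37/93, b=Δ3−h3·(2M3+M4)/6=127/186
t_q=9/2 → seg 3, τ=1/2; S=0+127/186·τ+-74/31·τ²+37/93·τ³=-51/248

  seg 0: a=-1 b=-865/372 c=0 d=121/372
  seg 1: a=-3 b=-251/186 c=121/124 d=-19/744
  seg 2: a=-2 b=209/93 c=51/62 d=-199/186
  seg 3: a=0 b=127/186 c=-74/31 d=37/93
S(9/2) = -51/248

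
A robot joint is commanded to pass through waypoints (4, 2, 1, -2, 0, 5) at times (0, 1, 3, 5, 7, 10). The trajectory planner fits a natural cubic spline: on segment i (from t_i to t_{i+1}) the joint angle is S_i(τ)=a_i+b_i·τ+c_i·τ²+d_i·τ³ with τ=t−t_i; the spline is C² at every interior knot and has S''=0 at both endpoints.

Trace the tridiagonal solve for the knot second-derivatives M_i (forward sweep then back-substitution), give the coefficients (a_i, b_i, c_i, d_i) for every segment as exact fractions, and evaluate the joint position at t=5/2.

  seg 0: a=4 b=-685/291 c=0 d=103/291
  seg 1: a=2 b=-376/291 c=103/97 d=-775/2328
  seg 2: a=1 b=-605/582 c=-363/388 d=821/2328
  seg 3: a=-2 b=-160/291 c=229/194 d=-59/291
  seg 4: a=0 b=506/291 c=-7/194 d=7/1746
S(5/2) = 8241/6208

Δ: Δ0=-2, Δ1=-1/2, Δ2=-3/2, Δ3=1, Δ4=5/3
row 1: diag=6, rhs=9; c'=1/3, d'=3/2
row 2: denom=8−2·1/3=22/3; d'=(-6−2·3/2)/(22/3)=-27/22
row 3: denom=8−2·3/11=82/11; d'=(15−2·-27/22)/(82/11)=96/41
row 4: denom=10−2·11/41=388/41; d'=(4−2·96/41)/(388/41)=-7/97
back: M4=-7/97
back: M3=96/41−11/41·-7/97=229/97
back: M2=-27/22−3/11·229/97=-363/194
back: M1=3/2−1/3·-363/194=206/97
M: M0=0, M1=206/97, M2=-363/194, M3=229/97, M4=-7/97, M5=0
seg 0: a=4, c=M0/2=0, d=(M1−M0)/(6·1)=103/291, b=Δ0−h0·(2M0+M1)/6=-685/291
seg 1: a=2, c=M1/2=103/97, d=(M2−M1)/(6·2)=-775/2328, b=Δ1−h1·(2M1+M2)/6=-376/291
seg 2: a=1, c=M2/2=-363/388, d=(M3−M2)/(6·2)=821/2328, b=Δ2−h2·(2M2+M3)/6=-605/582
seg 3: a=-2, c=M3/2=229/194, d=(M4−M3)/(6·2)=-59/291, b=Δ3−h3·(2M3+M4)/6=-160/291
seg 4: a=0, c=M4/2=-7/194, d=(M5−M4)/(6·3)=7/1746, b=Δ4−h4·(2M4+M5)/6=506/291
t_q=5/2 → seg 1, τ=3/2; S=2+-376/291·τ+103/97·τ²+-775/2328·τ³=8241/6208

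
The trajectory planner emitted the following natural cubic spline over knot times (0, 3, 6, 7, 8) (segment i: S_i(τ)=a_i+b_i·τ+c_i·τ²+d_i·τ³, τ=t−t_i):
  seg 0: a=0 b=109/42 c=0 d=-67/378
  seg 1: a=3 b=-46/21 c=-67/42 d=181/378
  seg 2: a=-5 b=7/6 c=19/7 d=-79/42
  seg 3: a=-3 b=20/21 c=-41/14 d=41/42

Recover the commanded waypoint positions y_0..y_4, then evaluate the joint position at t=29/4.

y_0=0 y_1=3 y_2=-5 y_3=-3 y_4=-4
S(29/4) = -375/128

y_0 = S_0(0) = a_0 = 0
y_1 = S_1(0) = a_1 = 3
y_2 = S_2(0) = a_2 = -5
y_3 = S_3(0) = a_3 = -3
y_4 = S_3(1) = -4
t_q=29/4 is in segment 3 (τ=1/4); S_3(τ)=-375/128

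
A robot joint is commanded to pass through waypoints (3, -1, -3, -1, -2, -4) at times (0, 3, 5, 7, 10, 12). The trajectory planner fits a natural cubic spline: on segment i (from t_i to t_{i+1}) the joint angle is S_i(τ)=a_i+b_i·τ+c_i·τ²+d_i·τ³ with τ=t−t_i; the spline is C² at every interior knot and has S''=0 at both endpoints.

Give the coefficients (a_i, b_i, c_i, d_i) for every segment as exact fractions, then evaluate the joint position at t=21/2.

Δ: Δ0=-4/3, Δ1=-1, Δ2=1, Δ3=-1/3, Δ4=-1
row 1: diag=10, rhs=2; c'=1/5, d'=1/5
row 2: denom=8−2·1/5=38/5; d'=(12−2·1/5)/(38/5)=29/19
row 3: denom=10−2·5/19=180/19; d'=(-8−2·29/19)/(180/19)=-7/6
row 4: denom=10−3·19/60=181/20; d'=(-4−3·-7/6)/(181/20)=-10/181
back: M4=-10/181
back: M3=-7/6−19/60·-10/181=-208/181
back: M2=29/19−5/19·-208/181=331/181
back: M1=1/5−1/5·331/181=-30/181
M: M0=0, M1=-30/181, M2=331/181, M3=-208/181, M4=-10/181, M5=0
seg 0: a=3, c=M0/2=0, d=(M1−M0)/(6·3)=-5/543, b=Δ0−h0·(2M0+M1)/6=-679/543
seg 1: a=-1, c=M1/2=-15/181, d=(M2−M1)/(6·2)=361/2172, b=Δ1−h1·(2M1+M2)/6=-814/543
seg 2: a=-3, c=M2/2=331/362, d=(M3−M2)/(6·2)=-539/2172, b=Δ2−h2·(2M2+M3)/6=89/543
seg 3: a=-1, c=M3/2=-104/181, d=(M4−M3)/(6·3)=11/181, b=Δ3−h3·(2M3+M4)/6=458/543
seg 4: a=-2, c=M4/2=-5/181, d=(M5−M4)/(6·2)=5/1086, b=Δ4−h4·(2M4+M5)/6=-523/543
t_q=21/2 → seg 4, τ=1/2; S=-2+-523/543·τ+-5/181·τ²+5/1086·τ³=-7205/2896

  seg 0: a=3 b=-679/543 c=0 d=-5/543
  seg 1: a=-1 b=-814/543 c=-15/181 d=361/2172
  seg 2: a=-3 b=89/543 c=331/362 d=-539/2172
  seg 3: a=-1 b=458/543 c=-104/181 d=11/181
  seg 4: a=-2 b=-523/543 c=-5/181 d=5/1086
S(21/2) = -7205/2896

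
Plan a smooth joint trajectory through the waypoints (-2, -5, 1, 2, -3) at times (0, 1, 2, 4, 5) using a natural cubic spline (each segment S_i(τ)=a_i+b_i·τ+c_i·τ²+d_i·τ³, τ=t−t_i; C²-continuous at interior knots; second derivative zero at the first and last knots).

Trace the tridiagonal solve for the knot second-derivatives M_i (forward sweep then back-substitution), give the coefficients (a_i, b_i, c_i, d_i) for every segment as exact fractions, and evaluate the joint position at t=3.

Δ: Δ0=-3, Δ1=6, Δ2=1/2, Δ3=-5
row 1: diag=4, rhs=54; c'=1/4, d'=27/2
row 2: denom=6−1·1/4=23/4; d'=(-33−1·27/2)/(23/4)=-186/23
row 3: denom=6−2·8/23=122/23; d'=(-33−2·-186/23)/(122/23)=-387/122
back: M3=-387/122
back: M2=-186/23−8/23·-387/122=-426/61
back: M1=27/2−1/4·-426/61=930/61
M: M0=0, M1=930/61, M2=-426/61, M3=-387/122, M4=0
seg 0: a=-2, c=M0/2=0, d=(M1−M0)/(6·1)=155/61, b=Δ0−h0·(2M0+M1)/6=-338/61
seg 1: a=-5, c=M1/2=465/61, d=(M2−M1)/(6·1)=-226/61, b=Δ1−h1·(2M1+M2)/6=127/61
seg 2: a=1, c=M2/2=-213/61, d=(M3−M2)/(6·2)=155/488, b=Δ2−h2·(2M2+M3)/6=379/61
seg 3: a=2, c=M3/2=-387/244, d=(M4−M3)/(6·1)=129/244, b=Δ3−h3·(2M3+M4)/6=-481/122
t_q=3 → seg 2, τ=1; S=1+379/61·τ+-213/61·τ²+155/488·τ³=1971/488

  seg 0: a=-2 b=-338/61 c=0 d=155/61
  seg 1: a=-5 b=127/61 c=465/61 d=-226/61
  seg 2: a=1 b=379/61 c=-213/61 d=155/488
  seg 3: a=2 b=-481/122 c=-387/244 d=129/244
S(3) = 1971/488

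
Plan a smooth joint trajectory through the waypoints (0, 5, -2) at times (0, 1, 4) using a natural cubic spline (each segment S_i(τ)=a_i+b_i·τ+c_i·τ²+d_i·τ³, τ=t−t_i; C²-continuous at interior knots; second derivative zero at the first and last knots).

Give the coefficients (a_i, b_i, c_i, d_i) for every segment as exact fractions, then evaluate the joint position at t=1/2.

  seg 0: a=0 b=71/12 c=0 d=-11/12
  seg 1: a=5 b=19/6 c=-11/4 d=11/36
S(1/2) = 91/32

Δ: Δ0=5, Δ1=-7/3
row 1: diag=8, rhs=-44; c'=3/8, d'=-11/2
back: M1=-11/2
M: M0=0, M1=-11/2, M2=0
seg 0: a=0, c=M0/2=0, d=(M1−M0)/(6·1)=-11/12, b=Δ0−h0·(2M0+M1)/6=71/12
seg 1: a=5, c=M1/2=-11/4, d=(M2−M1)/(6·3)=11/36, b=Δ1−h1·(2M1+M2)/6=19/6
t_q=1/2 → seg 0, τ=1/2; S=0+71/12·τ+0·τ²+-11/12·τ³=91/32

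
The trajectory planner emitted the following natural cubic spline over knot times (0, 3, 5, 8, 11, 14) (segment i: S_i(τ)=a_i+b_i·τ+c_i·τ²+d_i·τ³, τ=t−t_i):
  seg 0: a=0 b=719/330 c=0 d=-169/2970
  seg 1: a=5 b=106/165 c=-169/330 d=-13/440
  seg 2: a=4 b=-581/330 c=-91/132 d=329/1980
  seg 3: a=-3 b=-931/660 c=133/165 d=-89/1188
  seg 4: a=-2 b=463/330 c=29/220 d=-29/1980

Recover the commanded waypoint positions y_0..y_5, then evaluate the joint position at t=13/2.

y_0=0 y_1=5 y_2=4 y_3=-3 y_4=-2 y_5=3
S(13/2) = 59/160

y_0 = S_0(0) = a_0 = 0
y_1 = S_1(0) = a_1 = 5
y_2 = S_2(0) = a_2 = 4
y_3 = S_3(0) = a_3 = -3
y_4 = S_4(0) = a_4 = -2
y_5 = S_4(3) = 3
t_q=13/2 is in segment 2 (τ=3/2); S_2(τ)=59/160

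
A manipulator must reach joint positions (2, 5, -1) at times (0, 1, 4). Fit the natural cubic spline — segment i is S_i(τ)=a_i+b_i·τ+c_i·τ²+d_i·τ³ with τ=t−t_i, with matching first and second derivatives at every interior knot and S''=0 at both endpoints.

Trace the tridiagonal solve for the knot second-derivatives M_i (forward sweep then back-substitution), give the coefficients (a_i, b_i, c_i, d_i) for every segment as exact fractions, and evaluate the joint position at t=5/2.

Δ: Δ0=3, Δ1=-2
row 1: diag=8, rhs=-30; c'=3/8, d'=-15/4
back: M1=-15/4
M: M0=0, M1=-15/4, M2=0
seg 0: a=2, c=M0/2=0, d=(M1−M0)/(6·1)=-5/8, b=Δ0−h0·(2M0+M1)/6=29/8
seg 1: a=5, c=M1/2=-15/8, d=(M2−M1)/(6·3)=5/24, b=Δ1−h1·(2M1+M2)/6=7/4
t_q=5/2 → seg 1, τ=3/2; S=5+7/4·τ+-15/8·τ²+5/24·τ³=263/64

  seg 0: a=2 b=29/8 c=0 d=-5/8
  seg 1: a=5 b=7/4 c=-15/8 d=5/24
S(5/2) = 263/64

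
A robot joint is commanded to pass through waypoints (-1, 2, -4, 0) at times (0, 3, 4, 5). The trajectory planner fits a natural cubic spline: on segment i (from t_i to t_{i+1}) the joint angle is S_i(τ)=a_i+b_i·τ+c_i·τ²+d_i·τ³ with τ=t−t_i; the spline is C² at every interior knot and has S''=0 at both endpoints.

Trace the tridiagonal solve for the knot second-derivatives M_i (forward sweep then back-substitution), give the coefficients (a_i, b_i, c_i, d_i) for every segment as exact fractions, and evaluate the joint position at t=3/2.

  seg 0: a=-1 b=145/31 c=0 d=-38/93
  seg 1: a=2 b=-197/31 c=-114/31 d=125/31
  seg 2: a=-4 b=-50/31 c=261/31 d=-87/31
S(3/2) = 575/124

Δ: Δ0=1, Δ1=-6, Δ2=4
row 1: diag=8, rhs=-42; c'=1/8, d'=-21/4
row 2: denom=4−1·1/8=31/8; d'=(60−1·-21/4)/(31/8)=522/31
back: M2=522/31
back: M1=-21/4−1/8·522/31=-228/31
M: M0=0, M1=-228/31, M2=522/31, M3=0
seg 0: a=-1, c=M0/2=0, d=(M1−M0)/(6·3)=-38/93, b=Δ0−h0·(2M0+M1)/6=145/31
seg 1: a=2, c=M1/2=-114/31, d=(M2−M1)/(6·1)=125/31, b=Δ1−h1·(2M1+M2)/6=-197/31
seg 2: a=-4, c=M2/2=261/31, d=(M3−M2)/(6·1)=-87/31, b=Δ2−h2·(2M2+M3)/6=-50/31
t_q=3/2 → seg 0, τ=3/2; S=-1+145/31·τ+0·τ²+-38/93·τ³=575/124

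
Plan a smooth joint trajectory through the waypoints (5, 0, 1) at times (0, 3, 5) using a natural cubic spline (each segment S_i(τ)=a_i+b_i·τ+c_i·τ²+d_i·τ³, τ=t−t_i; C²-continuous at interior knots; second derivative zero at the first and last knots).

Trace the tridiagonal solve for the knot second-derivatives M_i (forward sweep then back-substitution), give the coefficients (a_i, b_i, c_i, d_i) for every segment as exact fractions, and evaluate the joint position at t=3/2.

Δ: Δ0=-5/3, Δ1=1/2
row 1: diag=10, rhs=13; c'=1/5, d'=13/10
back: M1=13/10
M: M0=0, M1=13/10, M2=0
seg 0: a=5, c=M0/2=0, d=(M1−M0)/(6·3)=13/180, b=Δ0−h0·(2M0+M1)/6=-139/60
seg 1: a=0, c=M1/2=13/20, d=(M2−M1)/(6·2)=-13/120, b=Δ1−h1·(2M1+M2)/6=-11/30
t_q=3/2 → seg 0, τ=3/2; S=5+-139/60·τ+0·τ²+13/180·τ³=283/160

  seg 0: a=5 b=-139/60 c=0 d=13/180
  seg 1: a=0 b=-11/30 c=13/20 d=-13/120
S(3/2) = 283/160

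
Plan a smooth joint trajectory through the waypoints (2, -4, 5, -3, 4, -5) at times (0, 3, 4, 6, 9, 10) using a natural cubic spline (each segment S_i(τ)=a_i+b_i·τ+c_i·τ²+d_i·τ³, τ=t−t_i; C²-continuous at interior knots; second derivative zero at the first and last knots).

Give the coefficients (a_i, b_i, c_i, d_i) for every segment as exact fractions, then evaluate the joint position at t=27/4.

  seg 0: a=2 b=-22441/3081 c=0 d=16279/27729
  seg 1: a=-4 b=26396/3081 c=16279/3081 d=-4982/1027
  seg 2: a=5 b=14116/3081 c=-28559/3081 d=5113/2054
  seg 3: a=-3 b=-622/237 c=17458/3081 d=-37099/27729
  seg 4: a=4 b=-14635/3081 c=-6547/1027 d=6547/3081
S(27/4) = -154163/65728

Δ: Δ0=-2, Δ1=9, Δ2=-4, Δ3=7/3, Δ4=-9
row 1: diag=8, rhs=66; c'=1/8, d'=33/4
row 2: denom=6−1·1/8=47/8; d'=(-78−1·33/4)/(47/8)=-690/47
row 3: denom=10−2·16/47=438/47; d'=(38−2·-690/47)/(438/47)=1583/219
row 4: denom=8−3·47/146=1027/146; d'=(-68−3·1583/219)/(1027/146)=-13094/1027
back: M4=-13094/1027
back: M3=1583/219−47/146·-13094/1027=34916/3081
back: M2=-690/47−16/47·34916/3081=-57118/3081
back: M1=33/4−1/8·-57118/3081=32558/3081
M: M0=0, M1=32558/3081, M2=-57118/3081, M3=34916/3081, M4=-13094/1027, M5=0
seg 0: a=2, c=M0/2=0, d=(M1−M0)/(6·3)=16279/27729, b=Δ0−h0·(2M0+M1)/6=-22441/3081
seg 1: a=-4, c=M1/2=16279/3081, d=(M2−M1)/(6·1)=-4982/1027, b=Δ1−h1·(2M1+M2)/6=26396/3081
seg 2: a=5, c=M2/2=-28559/3081, d=(M3−M2)/(6·2)=5113/2054, b=Δ2−h2·(2M2+M3)/6=14116/3081
seg 3: a=-3, c=M3/2=17458/3081, d=(M4−M3)/(6·3)=-37099/27729, b=Δ3−h3·(2M3+M4)/6=-622/237
seg 4: a=4, c=M4/2=-6547/1027, d=(M5−M4)/(6·1)=6547/3081, b=Δ4−h4·(2M4+M5)/6=-14635/3081
t_q=27/4 → seg 3, τ=3/4; S=-3+-622/237·τ+17458/3081·τ²+-37099/27729·τ³=-154163/65728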